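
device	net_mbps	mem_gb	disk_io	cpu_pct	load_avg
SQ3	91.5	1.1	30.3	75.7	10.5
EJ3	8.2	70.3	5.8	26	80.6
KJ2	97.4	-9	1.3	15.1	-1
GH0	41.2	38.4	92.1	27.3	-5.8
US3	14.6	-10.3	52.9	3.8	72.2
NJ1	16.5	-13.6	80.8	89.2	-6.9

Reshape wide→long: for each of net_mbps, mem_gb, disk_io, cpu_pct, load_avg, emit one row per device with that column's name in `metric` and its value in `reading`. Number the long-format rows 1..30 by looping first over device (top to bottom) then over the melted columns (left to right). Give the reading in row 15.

-1

30 rows total (6 × 5). Row 15: index ⌊(15-1)/5⌋ = 2 into device → KJ2; (15-1) mod 5 = 4 into the melted columns → load_avg.
So row 15 is (KJ2, load_avg, -1); reading = -1.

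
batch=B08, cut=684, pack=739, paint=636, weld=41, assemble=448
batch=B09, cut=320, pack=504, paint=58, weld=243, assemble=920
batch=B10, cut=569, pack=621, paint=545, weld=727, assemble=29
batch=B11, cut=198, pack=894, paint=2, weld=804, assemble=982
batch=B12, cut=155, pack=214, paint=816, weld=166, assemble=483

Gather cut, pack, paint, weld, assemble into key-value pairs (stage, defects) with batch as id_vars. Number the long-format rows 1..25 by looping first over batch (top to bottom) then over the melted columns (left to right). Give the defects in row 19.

804

25 rows total (5 × 5). Row 19: index ⌊(19-1)/5⌋ = 3 into batch → B11; (19-1) mod 5 = 3 into the melted columns → weld.
So row 19 is (B11, weld, 804); defects = 804.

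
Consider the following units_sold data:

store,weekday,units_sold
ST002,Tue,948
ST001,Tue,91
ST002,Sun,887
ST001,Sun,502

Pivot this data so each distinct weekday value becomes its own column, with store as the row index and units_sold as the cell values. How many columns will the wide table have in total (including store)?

1 column for store plus 2 distinct weekday values → 3 columns.

3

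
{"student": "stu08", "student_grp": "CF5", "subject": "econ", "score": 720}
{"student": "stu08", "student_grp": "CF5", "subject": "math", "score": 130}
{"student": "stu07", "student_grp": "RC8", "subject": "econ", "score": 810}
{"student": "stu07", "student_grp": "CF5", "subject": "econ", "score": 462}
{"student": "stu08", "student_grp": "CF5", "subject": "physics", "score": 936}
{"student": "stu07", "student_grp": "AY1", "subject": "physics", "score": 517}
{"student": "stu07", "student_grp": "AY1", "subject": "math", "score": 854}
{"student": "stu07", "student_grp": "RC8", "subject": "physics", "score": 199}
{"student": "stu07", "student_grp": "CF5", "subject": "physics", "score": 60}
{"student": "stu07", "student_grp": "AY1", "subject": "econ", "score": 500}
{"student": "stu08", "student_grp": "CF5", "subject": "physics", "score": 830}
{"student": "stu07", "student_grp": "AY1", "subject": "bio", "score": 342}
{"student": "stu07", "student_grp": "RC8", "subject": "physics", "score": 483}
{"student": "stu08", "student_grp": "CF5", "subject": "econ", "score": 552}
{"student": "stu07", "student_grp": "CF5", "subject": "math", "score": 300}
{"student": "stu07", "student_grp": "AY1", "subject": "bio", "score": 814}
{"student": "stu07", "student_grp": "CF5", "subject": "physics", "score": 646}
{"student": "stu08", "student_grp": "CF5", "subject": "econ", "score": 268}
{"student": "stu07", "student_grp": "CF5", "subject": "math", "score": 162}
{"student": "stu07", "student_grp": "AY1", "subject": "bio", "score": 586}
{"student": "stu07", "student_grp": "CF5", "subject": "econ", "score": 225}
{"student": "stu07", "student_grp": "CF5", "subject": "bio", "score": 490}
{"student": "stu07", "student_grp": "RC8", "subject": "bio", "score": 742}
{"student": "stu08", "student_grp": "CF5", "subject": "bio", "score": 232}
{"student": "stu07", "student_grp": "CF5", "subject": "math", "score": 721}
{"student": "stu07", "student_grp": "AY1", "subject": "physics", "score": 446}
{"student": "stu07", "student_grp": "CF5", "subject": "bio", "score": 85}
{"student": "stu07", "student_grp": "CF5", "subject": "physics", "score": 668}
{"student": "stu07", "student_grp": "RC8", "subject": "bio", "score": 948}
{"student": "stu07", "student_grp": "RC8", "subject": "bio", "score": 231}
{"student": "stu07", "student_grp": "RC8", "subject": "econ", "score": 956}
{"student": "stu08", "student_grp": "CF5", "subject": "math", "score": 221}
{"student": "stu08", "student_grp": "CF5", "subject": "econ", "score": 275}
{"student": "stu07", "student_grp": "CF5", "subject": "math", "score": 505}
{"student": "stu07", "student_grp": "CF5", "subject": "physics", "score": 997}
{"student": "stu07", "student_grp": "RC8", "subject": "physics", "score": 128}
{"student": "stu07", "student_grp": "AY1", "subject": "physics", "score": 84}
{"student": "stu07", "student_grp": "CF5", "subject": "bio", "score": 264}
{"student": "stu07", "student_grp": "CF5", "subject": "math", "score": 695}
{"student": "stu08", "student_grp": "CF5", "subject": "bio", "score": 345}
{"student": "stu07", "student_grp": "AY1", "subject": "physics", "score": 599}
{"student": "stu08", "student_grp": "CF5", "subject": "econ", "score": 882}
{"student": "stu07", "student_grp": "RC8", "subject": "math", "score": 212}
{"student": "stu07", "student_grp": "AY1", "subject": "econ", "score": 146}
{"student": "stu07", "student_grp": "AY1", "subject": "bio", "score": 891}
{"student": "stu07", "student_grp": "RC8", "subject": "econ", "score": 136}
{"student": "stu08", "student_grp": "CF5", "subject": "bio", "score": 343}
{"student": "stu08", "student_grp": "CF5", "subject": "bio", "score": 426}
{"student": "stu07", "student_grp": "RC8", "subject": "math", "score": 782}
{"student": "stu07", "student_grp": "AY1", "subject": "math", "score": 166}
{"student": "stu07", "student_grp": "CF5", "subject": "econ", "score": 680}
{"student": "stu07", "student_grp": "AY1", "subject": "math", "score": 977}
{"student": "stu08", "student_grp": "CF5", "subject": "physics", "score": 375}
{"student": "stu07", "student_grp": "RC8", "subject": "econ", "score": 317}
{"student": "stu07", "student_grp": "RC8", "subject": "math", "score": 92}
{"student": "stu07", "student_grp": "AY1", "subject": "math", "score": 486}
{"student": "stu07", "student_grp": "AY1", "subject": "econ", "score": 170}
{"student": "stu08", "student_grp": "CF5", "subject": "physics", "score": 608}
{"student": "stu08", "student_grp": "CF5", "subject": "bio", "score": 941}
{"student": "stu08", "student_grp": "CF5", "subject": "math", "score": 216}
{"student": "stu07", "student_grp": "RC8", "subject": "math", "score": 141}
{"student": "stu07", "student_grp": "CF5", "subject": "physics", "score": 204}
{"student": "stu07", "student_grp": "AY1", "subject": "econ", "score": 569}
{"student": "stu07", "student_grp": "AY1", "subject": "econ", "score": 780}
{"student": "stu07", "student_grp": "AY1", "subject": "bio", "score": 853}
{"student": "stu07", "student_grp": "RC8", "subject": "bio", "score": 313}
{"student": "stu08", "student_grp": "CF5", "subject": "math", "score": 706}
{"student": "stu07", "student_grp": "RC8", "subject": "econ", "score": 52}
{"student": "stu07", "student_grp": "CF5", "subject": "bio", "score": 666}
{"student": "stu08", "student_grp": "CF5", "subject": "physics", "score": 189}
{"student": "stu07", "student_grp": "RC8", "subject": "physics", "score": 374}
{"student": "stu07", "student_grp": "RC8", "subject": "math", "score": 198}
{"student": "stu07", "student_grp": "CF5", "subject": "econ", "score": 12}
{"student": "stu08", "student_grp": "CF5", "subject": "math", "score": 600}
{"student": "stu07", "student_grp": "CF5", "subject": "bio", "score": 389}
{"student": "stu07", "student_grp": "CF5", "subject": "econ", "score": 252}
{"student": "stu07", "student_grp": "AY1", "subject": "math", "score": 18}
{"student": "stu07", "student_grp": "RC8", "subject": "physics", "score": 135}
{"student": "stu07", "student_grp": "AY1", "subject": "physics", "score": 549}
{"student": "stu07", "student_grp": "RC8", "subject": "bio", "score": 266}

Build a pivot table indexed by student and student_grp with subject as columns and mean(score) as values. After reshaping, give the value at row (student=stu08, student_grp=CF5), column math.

Rows with student=stu08, student_grp=CF5 and subject=math: score values are 130, 221, 216, 706, 600.
(130 + 221 + 216 + 706 + 600) / 5 = 374.60.

374.60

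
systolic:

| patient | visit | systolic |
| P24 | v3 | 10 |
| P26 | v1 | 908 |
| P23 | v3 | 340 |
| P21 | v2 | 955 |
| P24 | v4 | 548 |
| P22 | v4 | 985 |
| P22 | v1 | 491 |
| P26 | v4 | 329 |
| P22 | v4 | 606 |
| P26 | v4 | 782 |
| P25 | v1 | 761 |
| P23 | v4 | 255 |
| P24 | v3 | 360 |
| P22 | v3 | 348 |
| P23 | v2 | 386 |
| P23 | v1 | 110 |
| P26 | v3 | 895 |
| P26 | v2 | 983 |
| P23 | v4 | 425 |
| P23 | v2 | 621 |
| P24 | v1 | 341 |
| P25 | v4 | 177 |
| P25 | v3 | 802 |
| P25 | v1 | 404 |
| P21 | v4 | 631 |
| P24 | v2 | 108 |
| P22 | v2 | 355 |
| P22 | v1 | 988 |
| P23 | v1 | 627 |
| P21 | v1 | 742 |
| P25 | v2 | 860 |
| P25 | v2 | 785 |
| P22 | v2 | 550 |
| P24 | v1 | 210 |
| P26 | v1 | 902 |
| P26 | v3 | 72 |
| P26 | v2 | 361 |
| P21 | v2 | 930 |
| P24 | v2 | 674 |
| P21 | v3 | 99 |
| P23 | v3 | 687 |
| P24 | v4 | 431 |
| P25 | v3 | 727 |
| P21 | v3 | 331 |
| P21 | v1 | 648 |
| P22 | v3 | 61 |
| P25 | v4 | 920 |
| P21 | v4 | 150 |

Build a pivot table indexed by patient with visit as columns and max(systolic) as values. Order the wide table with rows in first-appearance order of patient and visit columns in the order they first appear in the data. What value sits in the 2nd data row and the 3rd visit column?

983

With rows in first-appearance order of patient, row 2 is patient=P26. visit columns in first-appearance order: v3, v1, v2, v4; column 3 is v2.
Long rows with patient=P26, visit=v2: max(983, 361) = 983.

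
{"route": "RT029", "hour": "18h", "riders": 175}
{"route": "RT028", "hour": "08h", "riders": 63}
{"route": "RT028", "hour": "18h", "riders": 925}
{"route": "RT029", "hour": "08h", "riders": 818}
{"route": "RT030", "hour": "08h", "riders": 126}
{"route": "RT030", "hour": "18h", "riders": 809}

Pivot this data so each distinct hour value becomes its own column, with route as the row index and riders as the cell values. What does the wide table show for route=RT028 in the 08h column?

63

Wide layout: rows indexed by route, columns are the 2 distinct hour values (18h, 08h).
Cell (route=RT028, hour=08h) draws from the long row where route=RT028 and hour=08h, which has riders=63.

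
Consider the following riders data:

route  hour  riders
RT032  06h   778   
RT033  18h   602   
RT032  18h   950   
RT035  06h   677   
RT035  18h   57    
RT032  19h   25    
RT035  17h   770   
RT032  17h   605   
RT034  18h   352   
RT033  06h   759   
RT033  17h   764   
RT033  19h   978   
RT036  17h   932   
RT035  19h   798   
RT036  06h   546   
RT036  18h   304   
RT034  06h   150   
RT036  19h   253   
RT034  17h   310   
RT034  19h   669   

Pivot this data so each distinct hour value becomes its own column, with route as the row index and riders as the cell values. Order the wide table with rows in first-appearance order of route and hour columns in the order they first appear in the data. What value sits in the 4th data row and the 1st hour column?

With rows in first-appearance order of route, row 4 is route=RT034. hour columns in first-appearance order: 06h, 18h, 19h, 17h; column 1 is 06h.
Long rows with route=RT034, hour=06h: riders = 150.

150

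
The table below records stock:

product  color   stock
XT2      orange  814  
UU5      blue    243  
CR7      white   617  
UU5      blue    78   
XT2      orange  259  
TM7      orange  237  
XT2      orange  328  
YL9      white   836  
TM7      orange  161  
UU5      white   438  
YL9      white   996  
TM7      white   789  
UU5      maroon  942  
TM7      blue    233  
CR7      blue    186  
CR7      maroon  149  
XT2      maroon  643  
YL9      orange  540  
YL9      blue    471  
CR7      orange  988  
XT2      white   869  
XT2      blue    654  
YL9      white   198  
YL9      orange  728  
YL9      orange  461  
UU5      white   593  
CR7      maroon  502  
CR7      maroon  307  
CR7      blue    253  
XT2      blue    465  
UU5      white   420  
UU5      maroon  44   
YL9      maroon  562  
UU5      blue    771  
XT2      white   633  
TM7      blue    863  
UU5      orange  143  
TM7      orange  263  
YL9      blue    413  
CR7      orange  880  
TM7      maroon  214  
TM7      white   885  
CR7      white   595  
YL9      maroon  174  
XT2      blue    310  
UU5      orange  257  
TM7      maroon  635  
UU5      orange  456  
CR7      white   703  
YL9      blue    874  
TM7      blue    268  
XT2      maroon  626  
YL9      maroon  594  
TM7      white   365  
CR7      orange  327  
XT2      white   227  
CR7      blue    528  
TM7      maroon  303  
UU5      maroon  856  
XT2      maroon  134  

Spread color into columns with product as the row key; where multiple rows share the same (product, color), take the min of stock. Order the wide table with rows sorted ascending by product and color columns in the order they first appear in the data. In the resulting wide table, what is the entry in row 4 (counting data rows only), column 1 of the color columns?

With rows sorted ascending by product, row 4 is product=XT2. color columns in first-appearance order: orange, blue, white, maroon; column 1 is orange.
Long rows with product=XT2, color=orange: min(814, 259, 328) = 259.

259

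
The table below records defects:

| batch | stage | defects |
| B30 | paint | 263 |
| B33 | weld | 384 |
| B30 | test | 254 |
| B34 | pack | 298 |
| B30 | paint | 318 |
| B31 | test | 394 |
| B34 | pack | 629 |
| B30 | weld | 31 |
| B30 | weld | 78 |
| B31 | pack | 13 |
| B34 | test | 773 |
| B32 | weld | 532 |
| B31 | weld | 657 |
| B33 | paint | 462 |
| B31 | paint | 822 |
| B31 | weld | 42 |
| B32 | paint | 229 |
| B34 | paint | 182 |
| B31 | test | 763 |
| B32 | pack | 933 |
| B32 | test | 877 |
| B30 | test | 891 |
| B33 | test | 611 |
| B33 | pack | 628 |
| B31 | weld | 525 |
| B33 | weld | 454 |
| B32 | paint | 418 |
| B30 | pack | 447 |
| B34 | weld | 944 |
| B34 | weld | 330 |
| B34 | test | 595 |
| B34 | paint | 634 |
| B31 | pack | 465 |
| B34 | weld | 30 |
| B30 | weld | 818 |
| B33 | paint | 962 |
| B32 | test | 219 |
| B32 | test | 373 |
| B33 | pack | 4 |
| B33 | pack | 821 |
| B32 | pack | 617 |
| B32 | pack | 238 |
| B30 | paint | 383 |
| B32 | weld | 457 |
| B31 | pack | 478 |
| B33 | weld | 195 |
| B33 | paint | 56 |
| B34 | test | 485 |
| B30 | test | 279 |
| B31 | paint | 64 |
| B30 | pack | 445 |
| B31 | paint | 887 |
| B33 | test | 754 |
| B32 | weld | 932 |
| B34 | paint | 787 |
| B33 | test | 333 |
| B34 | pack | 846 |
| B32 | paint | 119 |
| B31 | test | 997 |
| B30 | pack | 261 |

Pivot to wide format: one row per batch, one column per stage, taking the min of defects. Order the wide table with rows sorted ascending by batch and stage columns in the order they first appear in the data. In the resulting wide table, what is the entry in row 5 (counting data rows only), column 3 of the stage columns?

With rows sorted ascending by batch, row 5 is batch=B34. stage columns in first-appearance order: paint, weld, test, pack; column 3 is test.
Long rows with batch=B34, stage=test: min(773, 595, 485) = 485.

485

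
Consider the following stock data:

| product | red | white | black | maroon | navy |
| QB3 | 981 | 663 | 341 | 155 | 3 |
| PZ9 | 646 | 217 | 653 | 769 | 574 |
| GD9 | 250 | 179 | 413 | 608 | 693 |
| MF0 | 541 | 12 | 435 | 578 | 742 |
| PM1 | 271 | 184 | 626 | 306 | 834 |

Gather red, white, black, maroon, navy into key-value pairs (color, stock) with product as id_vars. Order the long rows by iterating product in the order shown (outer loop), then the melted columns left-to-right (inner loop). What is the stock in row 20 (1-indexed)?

25 rows total (5 × 5). Row 20: index ⌊(20-1)/5⌋ = 3 into product → MF0; (20-1) mod 5 = 4 into the melted columns → navy.
So row 20 is (MF0, navy, 742); stock = 742.

742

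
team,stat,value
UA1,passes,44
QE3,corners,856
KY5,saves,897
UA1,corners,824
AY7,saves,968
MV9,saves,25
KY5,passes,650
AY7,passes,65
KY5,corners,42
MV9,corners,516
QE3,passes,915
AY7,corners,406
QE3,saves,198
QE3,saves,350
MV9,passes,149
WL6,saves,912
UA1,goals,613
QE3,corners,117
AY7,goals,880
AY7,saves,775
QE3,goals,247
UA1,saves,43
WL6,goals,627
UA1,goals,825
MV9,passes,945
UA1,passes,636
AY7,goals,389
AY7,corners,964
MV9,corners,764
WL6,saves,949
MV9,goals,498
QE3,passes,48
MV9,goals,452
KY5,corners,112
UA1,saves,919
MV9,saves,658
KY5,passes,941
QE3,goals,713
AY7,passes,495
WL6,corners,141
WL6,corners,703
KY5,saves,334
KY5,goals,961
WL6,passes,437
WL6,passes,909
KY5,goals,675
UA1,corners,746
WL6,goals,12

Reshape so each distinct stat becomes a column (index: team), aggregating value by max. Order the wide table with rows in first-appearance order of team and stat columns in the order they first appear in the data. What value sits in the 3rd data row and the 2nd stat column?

With rows in first-appearance order of team, row 3 is team=KY5. stat columns in first-appearance order: passes, corners, saves, goals; column 2 is corners.
Long rows with team=KY5, stat=corners: max(42, 112) = 112.

112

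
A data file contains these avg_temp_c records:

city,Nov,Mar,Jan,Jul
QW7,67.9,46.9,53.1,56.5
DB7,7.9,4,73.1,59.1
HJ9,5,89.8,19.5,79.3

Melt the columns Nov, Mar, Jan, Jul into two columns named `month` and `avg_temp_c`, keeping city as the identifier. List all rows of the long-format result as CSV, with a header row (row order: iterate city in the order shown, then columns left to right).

city,month,avg_temp_c
QW7,Nov,67.9
QW7,Mar,46.9
QW7,Jan,53.1
QW7,Jul,56.5
DB7,Nov,7.9
DB7,Mar,4
DB7,Jan,73.1
DB7,Jul,59.1
HJ9,Nov,5
HJ9,Mar,89.8
HJ9,Jan,19.5
HJ9,Jul,79.3

Each (city, column) pair becomes one row: 3 × 4 = 12 rows.
For example, (QW7, Nov) → avg_temp_c=67.9.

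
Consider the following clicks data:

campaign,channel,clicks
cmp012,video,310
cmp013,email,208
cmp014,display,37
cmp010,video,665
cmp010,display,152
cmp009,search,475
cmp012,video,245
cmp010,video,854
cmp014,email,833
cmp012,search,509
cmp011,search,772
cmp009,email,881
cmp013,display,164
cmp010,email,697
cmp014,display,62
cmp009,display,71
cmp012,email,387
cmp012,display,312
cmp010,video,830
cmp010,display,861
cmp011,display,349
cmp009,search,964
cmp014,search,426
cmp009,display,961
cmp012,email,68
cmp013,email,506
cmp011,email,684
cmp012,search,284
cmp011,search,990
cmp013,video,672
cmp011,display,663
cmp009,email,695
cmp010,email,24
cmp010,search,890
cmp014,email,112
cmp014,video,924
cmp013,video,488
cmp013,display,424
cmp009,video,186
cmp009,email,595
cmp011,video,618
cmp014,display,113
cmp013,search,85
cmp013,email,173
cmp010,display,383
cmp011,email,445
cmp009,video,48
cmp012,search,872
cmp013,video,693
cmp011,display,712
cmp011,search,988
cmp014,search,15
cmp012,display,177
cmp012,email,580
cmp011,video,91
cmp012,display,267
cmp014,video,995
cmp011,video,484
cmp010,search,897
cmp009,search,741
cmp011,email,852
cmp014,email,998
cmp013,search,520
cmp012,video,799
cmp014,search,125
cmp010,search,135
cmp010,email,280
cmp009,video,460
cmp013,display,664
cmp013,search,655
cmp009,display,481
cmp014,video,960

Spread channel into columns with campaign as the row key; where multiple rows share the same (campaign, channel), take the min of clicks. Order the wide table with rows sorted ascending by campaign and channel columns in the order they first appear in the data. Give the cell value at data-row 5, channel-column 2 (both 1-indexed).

With rows sorted ascending by campaign, row 5 is campaign=cmp013. channel columns in first-appearance order: video, email, display, search; column 2 is email.
Long rows with campaign=cmp013, channel=email: min(208, 506, 173) = 173.

173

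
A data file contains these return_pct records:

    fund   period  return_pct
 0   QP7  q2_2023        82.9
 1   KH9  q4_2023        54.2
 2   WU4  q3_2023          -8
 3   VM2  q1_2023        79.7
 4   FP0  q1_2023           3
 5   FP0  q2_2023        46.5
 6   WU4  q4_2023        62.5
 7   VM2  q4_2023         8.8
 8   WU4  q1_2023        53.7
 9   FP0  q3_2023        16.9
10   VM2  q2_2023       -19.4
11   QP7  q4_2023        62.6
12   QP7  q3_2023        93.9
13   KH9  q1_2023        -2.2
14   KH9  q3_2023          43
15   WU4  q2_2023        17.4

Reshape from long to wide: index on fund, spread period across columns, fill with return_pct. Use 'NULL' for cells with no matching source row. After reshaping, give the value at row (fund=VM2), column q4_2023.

8.8

The long row with fund=VM2, period=q4_2023 has return_pct=8.8.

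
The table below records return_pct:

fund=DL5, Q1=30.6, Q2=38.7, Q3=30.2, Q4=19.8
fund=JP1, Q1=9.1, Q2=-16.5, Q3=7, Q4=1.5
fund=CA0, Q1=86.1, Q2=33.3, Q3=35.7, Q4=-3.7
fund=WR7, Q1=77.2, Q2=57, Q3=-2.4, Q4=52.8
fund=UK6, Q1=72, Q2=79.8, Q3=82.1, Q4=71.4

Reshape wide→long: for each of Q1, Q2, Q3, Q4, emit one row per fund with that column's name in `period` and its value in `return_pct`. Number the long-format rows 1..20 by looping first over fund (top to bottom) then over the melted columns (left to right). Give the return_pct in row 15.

-2.4

20 rows total (5 × 4). Row 15: index ⌊(15-1)/4⌋ = 3 into fund → WR7; (15-1) mod 4 = 2 into the melted columns → Q3.
So row 15 is (WR7, Q3, -2.4); return_pct = -2.4.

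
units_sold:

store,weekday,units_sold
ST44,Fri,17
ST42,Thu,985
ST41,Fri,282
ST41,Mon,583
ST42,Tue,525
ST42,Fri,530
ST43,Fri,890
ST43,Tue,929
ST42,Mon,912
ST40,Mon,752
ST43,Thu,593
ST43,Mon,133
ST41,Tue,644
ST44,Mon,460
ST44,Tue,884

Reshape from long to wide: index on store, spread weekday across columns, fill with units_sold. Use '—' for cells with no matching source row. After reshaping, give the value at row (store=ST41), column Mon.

The long row with store=ST41, weekday=Mon has units_sold=583.

583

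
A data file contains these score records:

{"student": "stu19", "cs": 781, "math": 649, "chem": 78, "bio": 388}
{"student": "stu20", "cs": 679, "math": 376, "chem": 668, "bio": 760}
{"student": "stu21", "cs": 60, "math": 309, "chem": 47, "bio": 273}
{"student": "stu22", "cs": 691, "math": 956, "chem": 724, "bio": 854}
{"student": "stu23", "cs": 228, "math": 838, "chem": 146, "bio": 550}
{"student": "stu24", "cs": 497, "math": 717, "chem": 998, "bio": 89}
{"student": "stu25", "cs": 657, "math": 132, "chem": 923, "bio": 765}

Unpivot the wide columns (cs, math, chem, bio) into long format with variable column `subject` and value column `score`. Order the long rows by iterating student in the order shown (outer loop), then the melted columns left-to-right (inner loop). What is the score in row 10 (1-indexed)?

309

28 rows total (7 × 4). Row 10: index ⌊(10-1)/4⌋ = 2 into student → stu21; (10-1) mod 4 = 1 into the melted columns → math.
So row 10 is (stu21, math, 309); score = 309.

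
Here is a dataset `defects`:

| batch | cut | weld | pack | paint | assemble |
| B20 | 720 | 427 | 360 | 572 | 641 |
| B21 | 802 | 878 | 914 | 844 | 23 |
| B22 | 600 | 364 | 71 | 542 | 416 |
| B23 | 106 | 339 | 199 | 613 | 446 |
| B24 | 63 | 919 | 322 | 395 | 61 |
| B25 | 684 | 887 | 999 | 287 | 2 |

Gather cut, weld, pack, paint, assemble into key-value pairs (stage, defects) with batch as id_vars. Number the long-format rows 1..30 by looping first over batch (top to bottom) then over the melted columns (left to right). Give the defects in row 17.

339

30 rows total (6 × 5). Row 17: index ⌊(17-1)/5⌋ = 3 into batch → B23; (17-1) mod 5 = 1 into the melted columns → weld.
So row 17 is (B23, weld, 339); defects = 339.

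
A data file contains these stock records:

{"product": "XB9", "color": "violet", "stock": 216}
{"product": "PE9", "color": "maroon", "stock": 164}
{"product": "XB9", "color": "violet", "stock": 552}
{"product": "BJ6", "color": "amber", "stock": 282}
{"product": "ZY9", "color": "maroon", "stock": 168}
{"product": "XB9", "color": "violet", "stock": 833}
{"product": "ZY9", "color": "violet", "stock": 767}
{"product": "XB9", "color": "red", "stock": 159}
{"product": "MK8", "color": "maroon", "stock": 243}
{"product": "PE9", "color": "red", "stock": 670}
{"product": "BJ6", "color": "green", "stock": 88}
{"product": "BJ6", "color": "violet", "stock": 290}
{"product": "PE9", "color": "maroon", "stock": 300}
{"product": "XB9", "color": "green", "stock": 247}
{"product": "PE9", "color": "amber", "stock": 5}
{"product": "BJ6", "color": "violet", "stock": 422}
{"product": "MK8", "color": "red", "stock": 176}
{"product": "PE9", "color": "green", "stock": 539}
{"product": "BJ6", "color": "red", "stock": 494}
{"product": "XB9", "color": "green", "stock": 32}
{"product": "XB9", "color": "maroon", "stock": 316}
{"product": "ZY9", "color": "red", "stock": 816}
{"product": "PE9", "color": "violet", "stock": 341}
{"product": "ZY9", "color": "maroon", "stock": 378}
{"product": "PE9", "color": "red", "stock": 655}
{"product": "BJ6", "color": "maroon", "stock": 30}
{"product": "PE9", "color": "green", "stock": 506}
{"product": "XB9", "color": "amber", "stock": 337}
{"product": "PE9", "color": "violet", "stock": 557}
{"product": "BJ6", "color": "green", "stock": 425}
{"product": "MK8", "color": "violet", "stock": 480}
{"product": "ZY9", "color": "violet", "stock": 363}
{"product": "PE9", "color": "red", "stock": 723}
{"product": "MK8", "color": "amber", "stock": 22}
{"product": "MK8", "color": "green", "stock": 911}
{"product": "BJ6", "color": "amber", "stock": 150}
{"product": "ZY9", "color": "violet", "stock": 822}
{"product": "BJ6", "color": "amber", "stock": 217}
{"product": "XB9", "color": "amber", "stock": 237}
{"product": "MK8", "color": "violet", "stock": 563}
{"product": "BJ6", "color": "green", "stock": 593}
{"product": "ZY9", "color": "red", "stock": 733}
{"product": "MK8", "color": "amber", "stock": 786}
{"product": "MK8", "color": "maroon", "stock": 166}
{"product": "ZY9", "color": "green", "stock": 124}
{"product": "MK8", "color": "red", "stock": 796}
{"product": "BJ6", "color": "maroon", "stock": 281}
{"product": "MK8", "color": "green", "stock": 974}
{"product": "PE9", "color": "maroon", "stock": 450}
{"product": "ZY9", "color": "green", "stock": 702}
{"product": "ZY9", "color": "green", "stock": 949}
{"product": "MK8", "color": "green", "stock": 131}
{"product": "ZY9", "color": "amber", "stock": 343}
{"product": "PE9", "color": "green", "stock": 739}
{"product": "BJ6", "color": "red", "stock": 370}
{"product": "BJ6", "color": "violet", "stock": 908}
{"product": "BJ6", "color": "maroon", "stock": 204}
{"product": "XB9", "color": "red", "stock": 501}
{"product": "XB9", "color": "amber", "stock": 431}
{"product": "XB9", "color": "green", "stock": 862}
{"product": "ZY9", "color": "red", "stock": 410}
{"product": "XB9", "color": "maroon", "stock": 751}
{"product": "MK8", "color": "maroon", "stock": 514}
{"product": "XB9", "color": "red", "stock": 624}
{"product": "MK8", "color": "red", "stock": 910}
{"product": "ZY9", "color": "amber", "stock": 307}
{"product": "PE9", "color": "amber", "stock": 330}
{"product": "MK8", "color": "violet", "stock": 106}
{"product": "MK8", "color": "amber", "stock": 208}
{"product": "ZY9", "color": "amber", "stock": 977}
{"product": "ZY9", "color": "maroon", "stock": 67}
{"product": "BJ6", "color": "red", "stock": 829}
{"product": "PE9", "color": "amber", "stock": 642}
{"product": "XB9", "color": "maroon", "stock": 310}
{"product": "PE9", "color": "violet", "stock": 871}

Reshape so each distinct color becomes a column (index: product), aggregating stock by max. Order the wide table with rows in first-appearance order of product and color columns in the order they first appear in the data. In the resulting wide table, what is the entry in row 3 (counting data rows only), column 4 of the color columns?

With rows in first-appearance order of product, row 3 is product=BJ6. color columns in first-appearance order: violet, maroon, amber, red, green; column 4 is red.
Long rows with product=BJ6, color=red: max(494, 370, 829) = 829.

829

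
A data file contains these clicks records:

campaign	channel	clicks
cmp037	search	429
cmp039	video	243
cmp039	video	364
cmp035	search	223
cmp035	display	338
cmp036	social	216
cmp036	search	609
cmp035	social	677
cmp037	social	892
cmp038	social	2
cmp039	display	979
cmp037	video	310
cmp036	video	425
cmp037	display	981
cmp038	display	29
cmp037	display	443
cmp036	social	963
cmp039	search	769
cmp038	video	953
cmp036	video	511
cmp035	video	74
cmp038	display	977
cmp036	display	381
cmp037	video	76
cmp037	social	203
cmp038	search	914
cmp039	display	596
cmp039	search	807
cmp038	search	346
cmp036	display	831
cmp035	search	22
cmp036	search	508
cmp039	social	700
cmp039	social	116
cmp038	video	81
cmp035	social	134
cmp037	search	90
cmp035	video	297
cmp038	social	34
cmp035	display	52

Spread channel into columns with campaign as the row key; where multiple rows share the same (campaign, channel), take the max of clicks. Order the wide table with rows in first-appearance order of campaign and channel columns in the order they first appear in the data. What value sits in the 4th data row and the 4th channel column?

963

With rows in first-appearance order of campaign, row 4 is campaign=cmp036. channel columns in first-appearance order: search, video, display, social; column 4 is social.
Long rows with campaign=cmp036, channel=social: max(216, 963) = 963.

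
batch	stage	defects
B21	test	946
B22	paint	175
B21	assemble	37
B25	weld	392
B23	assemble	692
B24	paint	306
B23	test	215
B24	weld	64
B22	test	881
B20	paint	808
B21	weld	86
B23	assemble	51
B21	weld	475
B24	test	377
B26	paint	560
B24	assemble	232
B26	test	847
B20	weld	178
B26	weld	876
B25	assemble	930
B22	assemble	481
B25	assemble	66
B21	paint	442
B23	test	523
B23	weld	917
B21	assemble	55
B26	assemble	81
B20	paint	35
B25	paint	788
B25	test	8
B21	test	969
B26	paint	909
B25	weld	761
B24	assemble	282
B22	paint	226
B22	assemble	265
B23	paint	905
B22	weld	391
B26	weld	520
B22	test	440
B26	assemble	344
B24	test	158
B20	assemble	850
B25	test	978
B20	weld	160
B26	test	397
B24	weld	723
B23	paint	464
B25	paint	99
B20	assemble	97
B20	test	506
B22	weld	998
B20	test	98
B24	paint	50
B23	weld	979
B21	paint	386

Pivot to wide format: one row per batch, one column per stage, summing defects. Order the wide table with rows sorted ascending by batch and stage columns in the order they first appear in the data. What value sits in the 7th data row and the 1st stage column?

1244

With rows sorted ascending by batch, row 7 is batch=B26. stage columns in first-appearance order: test, paint, assemble, weld; column 1 is test.
Long rows with batch=B26, stage=test: 847 + 397 = 1244.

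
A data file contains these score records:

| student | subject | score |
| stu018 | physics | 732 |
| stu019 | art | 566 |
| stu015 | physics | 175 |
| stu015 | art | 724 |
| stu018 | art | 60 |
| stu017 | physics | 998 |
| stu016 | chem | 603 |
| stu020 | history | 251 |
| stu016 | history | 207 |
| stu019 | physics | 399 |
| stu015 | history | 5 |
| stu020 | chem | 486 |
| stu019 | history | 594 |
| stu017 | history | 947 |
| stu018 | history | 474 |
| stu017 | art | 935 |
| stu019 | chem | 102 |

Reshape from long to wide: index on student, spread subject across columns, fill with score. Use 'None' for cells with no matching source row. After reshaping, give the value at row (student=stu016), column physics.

No long-format row has student=stu016 and subject=physics, so the cell is None.

None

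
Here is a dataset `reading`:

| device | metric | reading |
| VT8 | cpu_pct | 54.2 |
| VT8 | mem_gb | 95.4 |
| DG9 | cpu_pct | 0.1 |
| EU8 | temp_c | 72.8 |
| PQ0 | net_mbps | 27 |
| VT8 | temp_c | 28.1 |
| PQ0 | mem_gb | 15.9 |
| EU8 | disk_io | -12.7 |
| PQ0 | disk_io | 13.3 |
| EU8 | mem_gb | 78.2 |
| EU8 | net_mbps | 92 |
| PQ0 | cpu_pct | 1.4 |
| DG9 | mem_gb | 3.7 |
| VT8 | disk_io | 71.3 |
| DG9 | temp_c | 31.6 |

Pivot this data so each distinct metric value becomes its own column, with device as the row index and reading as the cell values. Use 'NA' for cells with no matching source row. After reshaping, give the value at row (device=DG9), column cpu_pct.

0.1

The long row with device=DG9, metric=cpu_pct has reading=0.1.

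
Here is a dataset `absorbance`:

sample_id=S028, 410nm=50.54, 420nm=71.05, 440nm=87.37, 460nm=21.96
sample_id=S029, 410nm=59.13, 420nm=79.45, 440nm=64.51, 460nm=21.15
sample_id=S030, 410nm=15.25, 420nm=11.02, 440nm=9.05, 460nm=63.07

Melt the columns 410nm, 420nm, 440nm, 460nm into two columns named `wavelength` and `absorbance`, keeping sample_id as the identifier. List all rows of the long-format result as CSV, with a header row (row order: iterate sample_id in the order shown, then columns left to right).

sample_id,wavelength,absorbance
S028,410nm,50.54
S028,420nm,71.05
S028,440nm,87.37
S028,460nm,21.96
S029,410nm,59.13
S029,420nm,79.45
S029,440nm,64.51
S029,460nm,21.15
S030,410nm,15.25
S030,420nm,11.02
S030,440nm,9.05
S030,460nm,63.07

Each (sample_id, column) pair becomes one row: 3 × 4 = 12 rows.
For example, (S028, 410nm) → absorbance=50.54.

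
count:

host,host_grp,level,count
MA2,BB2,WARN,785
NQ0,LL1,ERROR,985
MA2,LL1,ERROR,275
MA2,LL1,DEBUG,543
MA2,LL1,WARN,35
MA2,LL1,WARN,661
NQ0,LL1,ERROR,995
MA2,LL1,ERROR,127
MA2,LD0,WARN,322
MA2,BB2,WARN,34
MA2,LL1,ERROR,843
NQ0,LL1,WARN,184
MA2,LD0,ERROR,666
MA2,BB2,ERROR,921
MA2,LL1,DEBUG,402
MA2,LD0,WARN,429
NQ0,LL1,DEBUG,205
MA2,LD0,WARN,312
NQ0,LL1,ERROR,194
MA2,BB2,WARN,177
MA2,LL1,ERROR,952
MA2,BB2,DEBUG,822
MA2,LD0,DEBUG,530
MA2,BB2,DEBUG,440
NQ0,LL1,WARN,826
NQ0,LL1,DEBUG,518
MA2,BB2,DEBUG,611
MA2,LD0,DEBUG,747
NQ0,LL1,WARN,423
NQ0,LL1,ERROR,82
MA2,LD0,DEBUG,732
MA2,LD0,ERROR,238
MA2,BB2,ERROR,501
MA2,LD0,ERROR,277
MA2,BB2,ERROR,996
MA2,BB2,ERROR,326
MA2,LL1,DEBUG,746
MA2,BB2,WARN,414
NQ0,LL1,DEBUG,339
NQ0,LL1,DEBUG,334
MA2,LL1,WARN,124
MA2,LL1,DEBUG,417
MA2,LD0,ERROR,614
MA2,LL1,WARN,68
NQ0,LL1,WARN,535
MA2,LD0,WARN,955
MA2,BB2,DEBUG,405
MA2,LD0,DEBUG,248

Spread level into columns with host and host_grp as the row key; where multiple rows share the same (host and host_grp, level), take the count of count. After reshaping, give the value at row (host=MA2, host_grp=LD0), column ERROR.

4

Rows with host=MA2, host_grp=LD0 and level=ERROR: count values are 666, 238, 277, 614.
4 rows match — count = 4.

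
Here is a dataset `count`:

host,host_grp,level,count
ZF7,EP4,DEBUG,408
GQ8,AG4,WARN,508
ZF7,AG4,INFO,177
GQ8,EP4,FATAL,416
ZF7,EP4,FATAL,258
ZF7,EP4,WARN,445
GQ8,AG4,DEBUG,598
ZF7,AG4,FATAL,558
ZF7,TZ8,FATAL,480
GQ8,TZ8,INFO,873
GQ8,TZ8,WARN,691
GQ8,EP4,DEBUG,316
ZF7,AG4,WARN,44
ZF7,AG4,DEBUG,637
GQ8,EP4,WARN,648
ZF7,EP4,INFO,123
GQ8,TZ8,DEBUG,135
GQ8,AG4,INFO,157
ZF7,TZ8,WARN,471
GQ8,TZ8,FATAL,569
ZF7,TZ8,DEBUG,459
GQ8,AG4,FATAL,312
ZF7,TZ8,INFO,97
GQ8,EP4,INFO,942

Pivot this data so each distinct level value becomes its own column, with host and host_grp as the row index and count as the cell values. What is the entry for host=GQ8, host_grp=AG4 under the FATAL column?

312

Wide layout: rows indexed by host and host_grp, columns are the 4 distinct level values (DEBUG, WARN, INFO, FATAL).
Cell (host=GQ8, host_grp=AG4, level=FATAL) draws from the long row where host=GQ8, host_grp=AG4 and level=FATAL, which has count=312.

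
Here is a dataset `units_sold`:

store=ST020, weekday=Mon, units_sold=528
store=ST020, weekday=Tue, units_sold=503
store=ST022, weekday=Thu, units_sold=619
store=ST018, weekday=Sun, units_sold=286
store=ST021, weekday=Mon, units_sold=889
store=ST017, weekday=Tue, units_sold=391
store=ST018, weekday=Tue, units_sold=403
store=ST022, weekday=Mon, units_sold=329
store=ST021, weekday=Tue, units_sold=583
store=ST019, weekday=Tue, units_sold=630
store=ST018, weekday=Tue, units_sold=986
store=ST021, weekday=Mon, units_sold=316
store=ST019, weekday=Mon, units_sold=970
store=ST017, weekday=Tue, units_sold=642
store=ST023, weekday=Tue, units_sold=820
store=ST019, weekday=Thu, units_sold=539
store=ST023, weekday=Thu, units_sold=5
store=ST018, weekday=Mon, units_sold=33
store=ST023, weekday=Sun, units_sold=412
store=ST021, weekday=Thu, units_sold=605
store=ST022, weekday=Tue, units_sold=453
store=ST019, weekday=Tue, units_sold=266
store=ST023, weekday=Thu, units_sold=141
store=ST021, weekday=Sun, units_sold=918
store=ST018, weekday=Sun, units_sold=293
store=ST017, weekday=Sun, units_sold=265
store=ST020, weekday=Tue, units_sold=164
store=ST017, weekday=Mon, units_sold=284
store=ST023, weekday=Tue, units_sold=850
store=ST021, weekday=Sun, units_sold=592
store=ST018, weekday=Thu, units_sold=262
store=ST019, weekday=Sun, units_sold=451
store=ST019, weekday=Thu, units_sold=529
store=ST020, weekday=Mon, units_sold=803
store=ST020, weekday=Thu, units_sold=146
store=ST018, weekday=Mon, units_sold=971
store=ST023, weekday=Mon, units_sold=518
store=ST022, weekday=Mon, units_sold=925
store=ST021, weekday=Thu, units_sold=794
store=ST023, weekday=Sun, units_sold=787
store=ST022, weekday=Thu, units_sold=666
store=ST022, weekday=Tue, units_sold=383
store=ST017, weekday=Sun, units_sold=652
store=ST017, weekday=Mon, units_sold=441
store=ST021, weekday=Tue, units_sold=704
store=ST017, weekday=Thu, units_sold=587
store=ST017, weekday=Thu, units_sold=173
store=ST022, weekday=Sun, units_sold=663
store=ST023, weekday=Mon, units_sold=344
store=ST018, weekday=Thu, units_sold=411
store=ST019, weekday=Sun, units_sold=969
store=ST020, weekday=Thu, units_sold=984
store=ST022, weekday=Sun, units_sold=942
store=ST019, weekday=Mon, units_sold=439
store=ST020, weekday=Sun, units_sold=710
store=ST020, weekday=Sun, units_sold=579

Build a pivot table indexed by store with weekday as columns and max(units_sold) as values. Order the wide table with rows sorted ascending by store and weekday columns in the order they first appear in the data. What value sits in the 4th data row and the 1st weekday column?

With rows sorted ascending by store, row 4 is store=ST020. weekday columns in first-appearance order: Mon, Tue, Thu, Sun; column 1 is Mon.
Long rows with store=ST020, weekday=Mon: max(528, 803) = 803.

803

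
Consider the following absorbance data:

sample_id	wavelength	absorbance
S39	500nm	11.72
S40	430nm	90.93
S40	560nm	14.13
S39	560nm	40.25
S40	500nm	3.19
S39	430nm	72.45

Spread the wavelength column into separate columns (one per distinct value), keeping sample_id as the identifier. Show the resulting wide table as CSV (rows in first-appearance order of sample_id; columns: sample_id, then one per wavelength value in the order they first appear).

sample_id,500nm,430nm,560nm
S39,11.72,72.45,40.25
S40,3.19,90.93,14.13

Columns: sample_id plus the 3 distinct wavelength values (500nm, 430nm, 560nm).
For example, row S39 column 500nm takes absorbance=11.72 from the long row (S39, 500nm).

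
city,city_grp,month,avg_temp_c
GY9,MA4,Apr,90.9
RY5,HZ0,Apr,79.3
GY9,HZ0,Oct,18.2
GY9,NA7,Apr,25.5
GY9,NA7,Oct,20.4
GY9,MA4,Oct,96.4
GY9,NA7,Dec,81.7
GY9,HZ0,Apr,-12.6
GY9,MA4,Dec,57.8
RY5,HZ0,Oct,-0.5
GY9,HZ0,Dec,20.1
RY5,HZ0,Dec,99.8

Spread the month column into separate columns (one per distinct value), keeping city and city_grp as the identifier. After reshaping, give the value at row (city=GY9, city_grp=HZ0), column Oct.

18.2

Wide layout: rows indexed by city and city_grp, columns are the 3 distinct month values (Apr, Oct, Dec).
Cell (city=GY9, city_grp=HZ0, month=Oct) draws from the long row where city=GY9, city_grp=HZ0 and month=Oct, which has avg_temp_c=18.2.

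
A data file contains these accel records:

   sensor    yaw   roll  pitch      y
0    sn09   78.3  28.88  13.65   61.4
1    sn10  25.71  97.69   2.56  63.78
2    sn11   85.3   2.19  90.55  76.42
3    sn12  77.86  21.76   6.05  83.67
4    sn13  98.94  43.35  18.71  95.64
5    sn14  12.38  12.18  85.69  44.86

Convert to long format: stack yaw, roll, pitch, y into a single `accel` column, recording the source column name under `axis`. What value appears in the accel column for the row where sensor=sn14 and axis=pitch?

85.69

Unpivoting turns each (sensor, wide-column) pair into one long row.
The wide cell at row sn14, column pitch holds 85.69, so the long row (sn14, pitch) has accel=85.69.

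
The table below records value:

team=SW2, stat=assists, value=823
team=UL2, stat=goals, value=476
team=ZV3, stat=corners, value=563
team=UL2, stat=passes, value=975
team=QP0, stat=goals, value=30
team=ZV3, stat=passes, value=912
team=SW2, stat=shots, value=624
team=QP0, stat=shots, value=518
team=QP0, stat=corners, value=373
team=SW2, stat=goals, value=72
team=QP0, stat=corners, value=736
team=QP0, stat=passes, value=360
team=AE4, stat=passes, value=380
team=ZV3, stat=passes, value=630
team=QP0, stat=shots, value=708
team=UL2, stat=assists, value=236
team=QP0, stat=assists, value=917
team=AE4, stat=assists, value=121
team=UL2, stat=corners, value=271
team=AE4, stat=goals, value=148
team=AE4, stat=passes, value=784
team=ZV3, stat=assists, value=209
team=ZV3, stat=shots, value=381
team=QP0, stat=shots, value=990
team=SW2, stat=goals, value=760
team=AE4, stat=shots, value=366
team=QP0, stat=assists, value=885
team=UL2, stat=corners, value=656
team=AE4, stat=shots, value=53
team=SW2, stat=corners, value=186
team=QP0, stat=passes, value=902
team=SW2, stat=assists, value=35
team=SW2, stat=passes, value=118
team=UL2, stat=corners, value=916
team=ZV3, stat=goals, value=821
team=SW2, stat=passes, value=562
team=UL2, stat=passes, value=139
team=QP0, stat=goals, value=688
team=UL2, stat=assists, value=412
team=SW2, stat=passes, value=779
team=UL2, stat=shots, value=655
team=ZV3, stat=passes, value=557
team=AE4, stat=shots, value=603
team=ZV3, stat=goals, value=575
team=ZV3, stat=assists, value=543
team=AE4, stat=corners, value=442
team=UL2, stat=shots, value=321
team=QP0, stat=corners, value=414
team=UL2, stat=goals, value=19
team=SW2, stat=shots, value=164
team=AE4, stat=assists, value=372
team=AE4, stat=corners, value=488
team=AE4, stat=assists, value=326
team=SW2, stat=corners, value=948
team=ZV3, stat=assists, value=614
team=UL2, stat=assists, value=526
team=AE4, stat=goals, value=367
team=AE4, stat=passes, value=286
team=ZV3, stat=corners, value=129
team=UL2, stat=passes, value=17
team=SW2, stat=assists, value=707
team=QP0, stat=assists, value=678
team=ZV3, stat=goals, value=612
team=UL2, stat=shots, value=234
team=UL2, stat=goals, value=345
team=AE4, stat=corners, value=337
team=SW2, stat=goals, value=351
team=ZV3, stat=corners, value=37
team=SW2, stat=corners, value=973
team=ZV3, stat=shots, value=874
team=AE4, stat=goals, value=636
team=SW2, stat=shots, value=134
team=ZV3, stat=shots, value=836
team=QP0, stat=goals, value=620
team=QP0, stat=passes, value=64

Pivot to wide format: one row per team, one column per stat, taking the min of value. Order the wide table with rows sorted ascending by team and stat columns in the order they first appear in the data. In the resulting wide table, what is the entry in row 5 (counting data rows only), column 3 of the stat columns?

With rows sorted ascending by team, row 5 is team=ZV3. stat columns in first-appearance order: assists, goals, corners, passes, shots; column 3 is corners.
Long rows with team=ZV3, stat=corners: min(563, 129, 37) = 37.

37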